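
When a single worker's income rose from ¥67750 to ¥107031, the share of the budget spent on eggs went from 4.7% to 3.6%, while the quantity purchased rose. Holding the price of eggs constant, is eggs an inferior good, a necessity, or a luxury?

Quantity rises but the budget share falls as income rises, so 0 < η < 1.

necessity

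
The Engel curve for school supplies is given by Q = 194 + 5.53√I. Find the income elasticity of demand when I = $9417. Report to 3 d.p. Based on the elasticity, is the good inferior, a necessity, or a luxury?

0.367 (necessity)

At I = 9417: Q = 730.638.
dQ/dI = 5.53/(2√I) = 0.028493 at this income.
η = (dQ/dI)·(I/Q) = 0.028493 × (9417/730.638) = 0.367.
Since 0 < η < 1, the good is a necessity.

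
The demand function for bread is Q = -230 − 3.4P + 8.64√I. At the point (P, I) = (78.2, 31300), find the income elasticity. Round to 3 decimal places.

0.740

At P = 78.2, I = 31300: Q = 1032.692.
Holding P constant, ∂Q/∂I = 8.64/(2√I) = 0.0244181.
η_I = (∂Q/∂I)·(I/Q) = 0.0244181 × (31300/1032.692) = 0.740.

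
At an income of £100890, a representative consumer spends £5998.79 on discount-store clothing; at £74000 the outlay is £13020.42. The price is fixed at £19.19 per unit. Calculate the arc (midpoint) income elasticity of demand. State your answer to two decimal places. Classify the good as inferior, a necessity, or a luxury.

-2.40 (inferior good)

With a constant price, Q₁ = 5998.79/19.19 = 312.600 and Q₂ = 13020.42/19.19 = 678.500 (equivalently, work directly with expenditure since P cancels).
Midpoint %ΔQ = (13020.42 − 5998.79)/9509.61 = 0.73837; midpoint %ΔI = (74000 − 100890)/87445 = -0.30751.
η = 0.73837 / -0.30751 = -2.40.
η < 0 ⇒ inferior good.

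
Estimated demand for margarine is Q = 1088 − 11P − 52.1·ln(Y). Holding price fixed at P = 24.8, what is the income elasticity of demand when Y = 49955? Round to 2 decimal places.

At P = 24.8, Y = 49955: Q = 251.536.
Holding P constant, ∂Q/∂Y = -52.1/Y = -0.00104294.
η_Y = (∂Q/∂Y)·(Y/Q) = -0.00104294 × (49955/251.536) = -0.21.

-0.21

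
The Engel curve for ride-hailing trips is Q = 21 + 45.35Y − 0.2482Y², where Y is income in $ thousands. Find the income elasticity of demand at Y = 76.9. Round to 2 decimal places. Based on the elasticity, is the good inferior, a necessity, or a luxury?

At Y = 76.9: Q = 2040.6570.
dQ/dY = 45.35 − 0.4964Y = 7.17684.
η = (dQ/dY)·(Y/Q) = 7.17684 × (76.9/2040.6570) = 0.27.
0 < η < 1 ⇒ necessity.

0.27 (necessity)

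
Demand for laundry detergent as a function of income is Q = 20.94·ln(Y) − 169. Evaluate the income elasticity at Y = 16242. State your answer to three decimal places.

At Y = 16242: Q = 34.021.
dQ/dY = 20.94/Y = 0.00128925 at this income.
η = (dQ/dY)·(Y/Q) = 0.00128925 × (16242/34.021) = 0.616.

0.616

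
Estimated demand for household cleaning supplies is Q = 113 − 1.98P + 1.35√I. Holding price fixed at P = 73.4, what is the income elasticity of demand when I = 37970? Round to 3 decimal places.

At P = 73.4, I = 37970: Q = 230.728.
Holding P constant, ∂Q/∂I = 1.35/(2√I) = 0.00346404.
η_I = (∂Q/∂I)·(I/Q) = 0.00346404 × (37970/230.728) = 0.570.

0.570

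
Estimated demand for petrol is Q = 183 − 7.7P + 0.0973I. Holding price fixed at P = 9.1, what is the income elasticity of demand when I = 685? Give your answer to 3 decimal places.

At P = 9.1, I = 685: Q = 179.581.
Holding P constant, ∂Q/∂I = 0.0973.
η_I = (∂Q/∂I)·(I/Q) = 0.0973 × (685/179.581) = 0.371.

0.371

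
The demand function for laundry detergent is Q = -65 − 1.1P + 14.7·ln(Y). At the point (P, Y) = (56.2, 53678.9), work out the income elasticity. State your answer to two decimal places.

0.44

At P = 56.2, Y = 53678.9: Q = 33.274.
Holding P constant, ∂Q/∂Y = 14.7/Y = 0.000273851.
η_Y = (∂Q/∂Y)·(Y/Q) = 0.000273851 × (53678.9/33.274) = 0.44.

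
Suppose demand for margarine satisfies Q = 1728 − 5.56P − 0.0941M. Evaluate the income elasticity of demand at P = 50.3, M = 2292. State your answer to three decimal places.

At P = 50.3, M = 2292: Q = 1232.655.
Holding P constant, ∂Q/∂M = −0.0941.
η_M = (∂Q/∂M)·(M/Q) = -0.0941 × (2292/1232.655) = -0.175.

-0.175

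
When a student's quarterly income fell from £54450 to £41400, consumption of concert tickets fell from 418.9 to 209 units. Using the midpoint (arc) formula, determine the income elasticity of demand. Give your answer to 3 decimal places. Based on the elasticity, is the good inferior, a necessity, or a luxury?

2.455 (luxury)

ΔQ = 209 − 418.9 = -209.9; midpoint Q̄ = (418.9 + 209)/2 = 313.95.
ΔI = 41400 − 54450 = -13050; midpoint Ī = (54450 + 41400)/2 = 47925.
η = (ΔQ/Q̄) ÷ (ΔI/Ī) = (-209.9/313.95) ÷ (-13050/47925) = 2.455.
η > 1 ⇒ luxury.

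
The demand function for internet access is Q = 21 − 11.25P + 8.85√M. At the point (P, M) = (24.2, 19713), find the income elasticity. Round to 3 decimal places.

0.627

At P = 24.2, M = 19713: Q = 991.316.
Holding P constant, ∂Q/∂M = 8.85/(2√M) = 0.0315164.
η_M = (∂Q/∂M)·(M/Q) = 0.0315164 × (19713/991.316) = 0.627.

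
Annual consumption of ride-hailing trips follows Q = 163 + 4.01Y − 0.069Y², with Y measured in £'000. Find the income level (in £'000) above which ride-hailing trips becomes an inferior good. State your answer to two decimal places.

29.06

dQ/dY = 4.01 − 0.138Y.
The good is inferior where dQ/dY < 0. Setting dQ/dY = 0 gives Y = 4.01 / 0.138 = 29.06.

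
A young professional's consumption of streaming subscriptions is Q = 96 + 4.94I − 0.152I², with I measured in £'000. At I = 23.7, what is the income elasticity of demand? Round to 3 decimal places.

At I = 23.7: Q = 127.7011.
dQ/dI = 4.94 − 0.304I = -2.26480.
η = (dQ/dI)·(I/Q) = -2.26480 × (23.7/127.7011) = -0.420.

-0.420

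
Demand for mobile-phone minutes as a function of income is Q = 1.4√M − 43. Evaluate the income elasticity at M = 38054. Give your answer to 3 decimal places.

0.593

At M = 38054: Q = 230.104.
dQ/dM = 1.4/(2√M) = 0.00358838 at this income.
η = (dQ/dM)·(M/Q) = 0.00358838 × (38054/230.104) = 0.593.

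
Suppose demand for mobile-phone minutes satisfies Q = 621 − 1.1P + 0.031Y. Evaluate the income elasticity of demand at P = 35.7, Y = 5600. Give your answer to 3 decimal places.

At P = 35.7, Y = 5600: Q = 755.330.
Holding P constant, ∂Q/∂Y = 0.031.
η_Y = (∂Q/∂Y)·(Y/Q) = 0.031 × (5600/755.330) = 0.230.

0.230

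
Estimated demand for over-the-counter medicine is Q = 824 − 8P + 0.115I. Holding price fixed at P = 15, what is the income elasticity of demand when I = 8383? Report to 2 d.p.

0.58

At P = 15, I = 8383: Q = 1668.045.
Holding P constant, ∂Q/∂I = 0.115.
η_I = (∂Q/∂I)·(I/Q) = 0.115 × (8383/1668.045) = 0.58.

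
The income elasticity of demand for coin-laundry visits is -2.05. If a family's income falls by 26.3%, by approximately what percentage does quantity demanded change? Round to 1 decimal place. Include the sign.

%ΔQ ≈ η × %ΔI = -2.05 × (-26.3%) = 53.9%.

53.9%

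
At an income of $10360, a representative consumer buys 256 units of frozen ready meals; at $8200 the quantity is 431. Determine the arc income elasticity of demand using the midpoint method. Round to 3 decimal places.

-2.189

ΔQ = 431 − 256 = 175; midpoint Q̄ = (256 + 431)/2 = 343.5.
ΔI = 8200 − 10360 = -2160; midpoint Ī = (10360 + 8200)/2 = 9280.
η = (ΔQ/Q̄) ÷ (ΔI/Ī) = (175/343.5) ÷ (-2160/9280) = -2.189.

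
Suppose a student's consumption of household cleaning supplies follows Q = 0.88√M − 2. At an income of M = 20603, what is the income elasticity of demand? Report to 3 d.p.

At M = 20603: Q = 124.313.
dQ/dM = 0.88/(2√M) = 0.0030654 at this income.
η = (dQ/dM)·(M/Q) = 0.0030654 × (20603/124.313) = 0.508.

0.508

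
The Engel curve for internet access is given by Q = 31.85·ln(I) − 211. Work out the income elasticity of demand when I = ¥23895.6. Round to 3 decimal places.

At I = 23895.6: Q = 110.094.
dQ/dI = 31.85/I = 0.00133288 at this income.
η = (dQ/dI)·(I/Q) = 0.00133288 × (23895.6/110.094) = 0.289.

0.289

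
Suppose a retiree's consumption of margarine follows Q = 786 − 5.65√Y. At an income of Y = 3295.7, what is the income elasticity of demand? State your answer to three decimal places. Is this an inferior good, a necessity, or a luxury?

-0.351 (inferior good)

At Y = 3295.7: Q = 461.644.
dQ/dY = -5.65/(2√Y) = -0.049209 at this income.
η = (dQ/dY)·(Y/Q) = -0.049209 × (3295.7/461.644) = -0.351.
Since η < 0, the good is an inferior good.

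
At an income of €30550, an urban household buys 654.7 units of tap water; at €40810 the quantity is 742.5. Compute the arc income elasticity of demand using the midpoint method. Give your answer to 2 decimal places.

ΔQ = 742.5 − 654.7 = 87.8; midpoint Q̄ = (654.7 + 742.5)/2 = 698.6.
ΔI = 40810 − 30550 = 10260; midpoint Ī = (30550 + 40810)/2 = 35680.
η = (ΔQ/Q̄) ÷ (ΔI/Ī) = (87.8/698.6) ÷ (10260/35680) = 0.44.

0.44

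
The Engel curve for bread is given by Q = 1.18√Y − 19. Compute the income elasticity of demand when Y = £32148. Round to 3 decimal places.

0.549

At Y = 32148: Q = 192.572.
dQ/dY = 1.18/(2√Y) = 0.0032906 at this income.
η = (dQ/dY)·(Y/Q) = 0.0032906 × (32148/192.572) = 0.549.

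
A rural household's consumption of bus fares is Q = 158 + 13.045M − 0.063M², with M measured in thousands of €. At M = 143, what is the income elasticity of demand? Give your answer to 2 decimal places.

-0.97

At M = 143: Q = 735.1480.
dQ/dM = 13.045 − 0.126M = -4.97300.
η = (dQ/dM)·(M/Q) = -4.97300 × (143/735.1480) = -0.97.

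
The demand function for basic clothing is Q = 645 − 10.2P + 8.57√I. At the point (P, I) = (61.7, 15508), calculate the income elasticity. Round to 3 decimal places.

At P = 61.7, I = 15508: Q = 1082.892.
Holding P constant, ∂Q/∂I = 8.57/(2√I) = 0.0344091.
η_I = (∂Q/∂I)·(I/Q) = 0.0344091 × (15508/1082.892) = 0.493.

0.493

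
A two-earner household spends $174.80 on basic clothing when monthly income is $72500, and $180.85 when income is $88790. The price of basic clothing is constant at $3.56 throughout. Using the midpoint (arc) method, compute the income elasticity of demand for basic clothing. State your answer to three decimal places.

With a constant price, Q₁ = 174.80/3.56 = 49.101 and Q₂ = 180.85/3.56 = 50.801 (equivalently, work directly with expenditure since P cancels).
Midpoint %ΔQ = (180.85 − 174.80)/177.83 = 0.03402; midpoint %ΔI = (88790 − 72500)/80645 = 0.20200.
η = 0.03402 / 0.20200 = 0.168.

0.168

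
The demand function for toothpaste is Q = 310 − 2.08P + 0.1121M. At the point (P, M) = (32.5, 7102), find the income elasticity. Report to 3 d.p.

0.767

At P = 32.5, M = 7102: Q = 1038.534.
Holding P constant, ∂Q/∂M = 0.1121.
η_M = (∂Q/∂M)·(M/Q) = 0.1121 × (7102/1038.534) = 0.767.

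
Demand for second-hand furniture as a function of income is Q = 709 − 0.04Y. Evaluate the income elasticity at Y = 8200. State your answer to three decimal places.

At Y = 8200: Q = 381.000.
dQ/dY = −0.04.
η = (dQ/dY)·(Y/Q) = -0.04 × (8200/381.000) = -0.861.

-0.861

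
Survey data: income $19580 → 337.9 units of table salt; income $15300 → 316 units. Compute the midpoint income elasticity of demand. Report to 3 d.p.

0.273

ΔQ = 316 − 337.9 = -21.9; midpoint Q̄ = (337.9 + 316)/2 = 326.95.
ΔI = 15300 − 19580 = -4280; midpoint Ī = (19580 + 15300)/2 = 17440.
η = (ΔQ/Q̄) ÷ (ΔI/Ī) = (-21.9/326.95) ÷ (-4280/17440) = 0.273.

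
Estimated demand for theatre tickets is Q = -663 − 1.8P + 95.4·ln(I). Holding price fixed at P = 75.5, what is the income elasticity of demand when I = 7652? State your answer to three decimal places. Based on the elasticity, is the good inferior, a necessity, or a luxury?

At P = 75.5, I = 7652: Q = 54.236.
Holding P constant, ∂Q/∂I = 95.4/I = 0.0124673.
η_I = (∂Q/∂I)·(I/Q) = 0.0124673 × (7652/54.236) = 1.759.
Since η > 1, this is a luxury.

1.759 (luxury)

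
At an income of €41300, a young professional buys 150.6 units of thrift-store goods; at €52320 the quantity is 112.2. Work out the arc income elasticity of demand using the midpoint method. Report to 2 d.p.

-1.24

ΔQ = 112.2 − 150.6 = -38.4; midpoint Q̄ = (150.6 + 112.2)/2 = 131.4.
ΔI = 52320 − 41300 = 11020; midpoint Ī = (41300 + 52320)/2 = 46810.
η = (ΔQ/Q̄) ÷ (ΔI/Ī) = (-38.4/131.4) ÷ (11020/46810) = -1.24.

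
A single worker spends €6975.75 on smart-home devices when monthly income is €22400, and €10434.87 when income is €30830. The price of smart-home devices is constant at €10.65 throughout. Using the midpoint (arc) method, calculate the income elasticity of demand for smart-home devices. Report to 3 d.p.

1.255

With a constant price, Q₁ = 6975.75/10.65 = 655.000 and Q₂ = 10434.87/10.65 = 979.800 (equivalently, work directly with expenditure since P cancels).
Midpoint %ΔQ = (10434.87 − 6975.75)/8705.31 = 0.39736; midpoint %ΔI = (30830 − 22400)/26615 = 0.31674.
η = 0.39736 / 0.31674 = 1.255.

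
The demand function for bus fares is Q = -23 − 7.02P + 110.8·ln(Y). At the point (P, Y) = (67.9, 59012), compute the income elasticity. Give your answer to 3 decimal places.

At P = 67.9, Y = 59012: Q = 717.535.
Holding P constant, ∂Q/∂Y = 110.8/Y = 0.00187758.
η_Y = (∂Q/∂Y)·(Y/Q) = 0.00187758 × (59012/717.535) = 0.154.

0.154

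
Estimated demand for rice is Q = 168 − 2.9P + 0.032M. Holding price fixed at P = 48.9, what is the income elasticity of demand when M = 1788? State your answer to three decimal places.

0.686

At P = 48.9, M = 1788: Q = 83.406.
Holding P constant, ∂Q/∂M = 0.032.
η_M = (∂Q/∂M)·(M/Q) = 0.032 × (1788/83.406) = 0.686.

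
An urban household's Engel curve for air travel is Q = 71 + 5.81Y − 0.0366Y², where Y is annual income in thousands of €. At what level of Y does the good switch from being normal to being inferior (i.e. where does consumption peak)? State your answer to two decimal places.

79.37

dQ/dY = 5.81 − 0.0732Y.
The good is inferior where dQ/dY < 0. Setting dQ/dY = 0 gives Y = 5.81 / 0.0732 = 79.37.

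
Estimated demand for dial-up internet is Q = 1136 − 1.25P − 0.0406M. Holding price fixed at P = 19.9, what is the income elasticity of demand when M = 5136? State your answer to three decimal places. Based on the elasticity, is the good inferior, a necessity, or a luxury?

At P = 19.9, M = 5136: Q = 902.603.
Holding P constant, ∂Q/∂M = −0.0406.
η_M = (∂Q/∂M)·(M/Q) = -0.0406 × (5136/902.603) = -0.231.
Since η < 0, this is an inferior good.

-0.231 (inferior good)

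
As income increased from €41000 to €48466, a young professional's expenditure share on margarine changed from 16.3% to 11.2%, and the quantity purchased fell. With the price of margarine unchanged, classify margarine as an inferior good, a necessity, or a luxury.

inferior good

Quantity demanded falls as income rises, so η < 0.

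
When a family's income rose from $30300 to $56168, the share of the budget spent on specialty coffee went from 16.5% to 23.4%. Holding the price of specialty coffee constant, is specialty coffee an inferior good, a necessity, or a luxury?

luxury

The budget share rises as income rises, so η > 1.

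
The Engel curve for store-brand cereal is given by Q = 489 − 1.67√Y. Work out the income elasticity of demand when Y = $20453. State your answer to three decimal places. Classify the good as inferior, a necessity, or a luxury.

At Y = 20453: Q = 250.167.
dQ/dY = -1.67/(2√Y) = -0.00583859 at this income.
η = (dQ/dY)·(Y/Q) = -0.00583859 × (20453/250.167) = -0.477.
Since η < 0, the good is an inferior good.

-0.477 (inferior good)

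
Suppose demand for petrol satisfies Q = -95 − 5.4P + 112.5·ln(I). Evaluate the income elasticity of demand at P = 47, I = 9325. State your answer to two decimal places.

0.17

At P = 47, I = 9325: Q = 679.501.
Holding P constant, ∂Q/∂I = 112.5/I = 0.0120643.
η_I = (∂Q/∂I)·(I/Q) = 0.0120643 × (9325/679.501) = 0.17.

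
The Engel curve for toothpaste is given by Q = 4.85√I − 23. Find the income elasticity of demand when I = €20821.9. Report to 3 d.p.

0.517

At I = 20821.9: Q = 676.845.
dQ/dI = 4.85/(2√I) = 0.0168055 at this income.
η = (dQ/dI)·(I/Q) = 0.0168055 × (20821.9/676.845) = 0.517.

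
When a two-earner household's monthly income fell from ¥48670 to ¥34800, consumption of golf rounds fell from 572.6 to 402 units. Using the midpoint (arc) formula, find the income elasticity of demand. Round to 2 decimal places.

1.05

ΔQ = 402 − 572.6 = -170.6; midpoint Q̄ = (572.6 + 402)/2 = 487.3.
ΔI = 34800 − 48670 = -13870; midpoint Ī = (48670 + 34800)/2 = 41735.
η = (ΔQ/Q̄) ÷ (ΔI/Ī) = (-170.6/487.3) ÷ (-13870/41735) = 1.05.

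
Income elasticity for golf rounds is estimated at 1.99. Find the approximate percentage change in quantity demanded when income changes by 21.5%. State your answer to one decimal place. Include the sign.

42.8%

%ΔQ ≈ η × %ΔI = 1.99 × 21.5% = 42.8%.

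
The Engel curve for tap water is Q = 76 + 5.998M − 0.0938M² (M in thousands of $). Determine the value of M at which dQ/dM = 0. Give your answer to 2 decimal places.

31.97

dQ/dM = 5.998 − 0.1876M.
The good is inferior where dQ/dM < 0. Setting dQ/dM = 0 gives M = 5.998 / 0.1876 = 31.97.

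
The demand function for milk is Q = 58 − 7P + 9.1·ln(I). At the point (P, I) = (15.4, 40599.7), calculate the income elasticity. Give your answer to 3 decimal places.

0.195

At P = 15.4, I = 40599.7: Q = 46.765.
Holding P constant, ∂Q/∂I = 9.1/I = 0.00022414.
η_I = (∂Q/∂I)·(I/Q) = 0.00022414 × (40599.7/46.765) = 0.195.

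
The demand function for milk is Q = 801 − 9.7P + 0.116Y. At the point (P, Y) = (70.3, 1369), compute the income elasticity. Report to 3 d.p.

0.571

At P = 70.3, Y = 1369: Q = 277.894.
Holding P constant, ∂Q/∂Y = 0.116.
η_Y = (∂Q/∂Y)·(Y/Q) = 0.116 × (1369/277.894) = 0.571.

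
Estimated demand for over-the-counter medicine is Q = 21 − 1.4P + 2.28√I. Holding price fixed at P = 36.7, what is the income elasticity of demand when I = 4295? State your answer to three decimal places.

0.628

At P = 36.7, I = 4295: Q = 119.043.
Holding P constant, ∂Q/∂I = 2.28/(2√I) = 0.017395.
η_I = (∂Q/∂I)·(I/Q) = 0.017395 × (4295/119.043) = 0.628.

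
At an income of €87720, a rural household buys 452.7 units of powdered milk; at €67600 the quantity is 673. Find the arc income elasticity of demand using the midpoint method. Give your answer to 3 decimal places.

-1.511

ΔQ = 673 − 452.7 = 220.3; midpoint Q̄ = (452.7 + 673)/2 = 562.85.
ΔI = 67600 − 87720 = -20120; midpoint Ī = (87720 + 67600)/2 = 77660.
η = (ΔQ/Q̄) ÷ (ΔI/Ī) = (220.3/562.85) ÷ (-20120/77660) = -1.511.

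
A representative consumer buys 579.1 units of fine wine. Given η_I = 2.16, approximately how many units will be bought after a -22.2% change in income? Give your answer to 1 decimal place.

%ΔQ ≈ η × %ΔI = 2.16 × (-22.2%) = -47.952%.
New Q ≈ 579.1 × (1 − 0.47952) = 301.4.

301.4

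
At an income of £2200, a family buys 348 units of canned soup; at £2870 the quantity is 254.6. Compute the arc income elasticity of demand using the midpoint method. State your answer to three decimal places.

-1.173

ΔQ = 254.6 − 348 = -93.4; midpoint Q̄ = (348 + 254.6)/2 = 301.3.
ΔI = 2870 − 2200 = 670; midpoint Ī = (2200 + 2870)/2 = 2535.
η = (ΔQ/Q̄) ÷ (ΔI/Ī) = (-93.4/301.3) ÷ (670/2535) = -1.173.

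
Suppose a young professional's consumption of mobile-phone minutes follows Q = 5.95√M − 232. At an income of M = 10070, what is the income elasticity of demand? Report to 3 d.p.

At M = 10070: Q = 365.079.
dQ/dM = 5.95/(2√M) = 0.0296464 at this income.
η = (dQ/dM)·(M/Q) = 0.0296464 × (10070/365.079) = 0.818.

0.818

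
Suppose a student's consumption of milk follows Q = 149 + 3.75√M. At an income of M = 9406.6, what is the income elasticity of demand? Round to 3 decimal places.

0.355

At M = 9406.6: Q = 512.704.
dQ/dM = 3.75/(2√M) = 0.0193324 at this income.
η = (dQ/dM)·(M/Q) = 0.0193324 × (9406.6/512.704) = 0.355.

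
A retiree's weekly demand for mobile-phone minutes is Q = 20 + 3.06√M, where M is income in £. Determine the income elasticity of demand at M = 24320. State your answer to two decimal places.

At M = 24320: Q = 497.203.
dQ/dM = 3.06/(2√M) = 0.00981092 at this income.
η = (dQ/dM)·(M/Q) = 0.00981092 × (24320/497.203) = 0.48.

0.48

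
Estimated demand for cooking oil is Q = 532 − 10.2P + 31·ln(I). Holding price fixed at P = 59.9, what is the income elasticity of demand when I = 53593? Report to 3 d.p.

0.120

At P = 59.9, I = 53593: Q = 258.584.
Holding P constant, ∂Q/∂I = 31/I = 0.000578434.
η_I = (∂Q/∂I)·(I/Q) = 0.000578434 × (53593/258.584) = 0.120.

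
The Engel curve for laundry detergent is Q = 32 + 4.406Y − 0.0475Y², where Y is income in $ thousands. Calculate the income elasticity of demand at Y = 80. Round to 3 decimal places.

At Y = 80: Q = 80.4800.
dQ/dY = 4.406 − 0.095Y = -3.19400.
η = (dQ/dY)·(Y/Q) = -3.19400 × (80/80.4800) = -3.175.

-3.175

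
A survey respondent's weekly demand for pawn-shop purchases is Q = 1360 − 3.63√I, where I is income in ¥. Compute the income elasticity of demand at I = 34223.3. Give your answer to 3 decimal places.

-0.488

At I = 34223.3: Q = 688.467.
dQ/dI = -3.63/(2√I) = -0.00981105 at this income.
η = (dQ/dI)·(I/Q) = -0.00981105 × (34223.3/688.467) = -0.488.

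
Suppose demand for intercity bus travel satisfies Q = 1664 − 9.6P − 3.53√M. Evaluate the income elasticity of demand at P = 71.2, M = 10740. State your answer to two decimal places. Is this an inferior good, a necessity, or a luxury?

At P = 71.2, M = 10740: Q = 614.652.
Holding P constant, ∂Q/∂M = -3.53/(2√M) = -0.0170311.
η_M = (∂Q/∂M)·(M/Q) = -0.0170311 × (10740/614.652) = -0.30.
Since η < 0, this is an inferior good.

-0.30 (inferior good)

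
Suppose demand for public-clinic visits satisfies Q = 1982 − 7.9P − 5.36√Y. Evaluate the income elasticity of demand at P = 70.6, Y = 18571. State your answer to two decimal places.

At P = 70.6, Y = 18571: Q = 693.824.
Holding P constant, ∂Q/∂Y = -5.36/(2√Y) = -0.0196661.
η_Y = (∂Q/∂Y)·(Y/Q) = -0.0196661 × (18571/693.824) = -0.53.

-0.53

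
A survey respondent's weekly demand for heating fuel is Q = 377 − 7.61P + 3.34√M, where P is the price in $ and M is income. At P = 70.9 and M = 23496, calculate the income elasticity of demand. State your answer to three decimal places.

At P = 70.9, M = 23496: Q = 349.420.
Holding P constant, ∂Q/∂M = 3.34/(2√M) = 0.0108948.
η_M = (∂Q/∂M)·(M/Q) = 0.0108948 × (23496/349.420) = 0.733.

0.733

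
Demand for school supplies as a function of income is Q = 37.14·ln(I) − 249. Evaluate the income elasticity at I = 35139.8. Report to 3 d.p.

0.266

At I = 35139.8: Q = 139.748.
dQ/dI = 37.14/I = 0.00105692 at this income.
η = (dQ/dI)·(I/Q) = 0.00105692 × (35139.8/139.748) = 0.266.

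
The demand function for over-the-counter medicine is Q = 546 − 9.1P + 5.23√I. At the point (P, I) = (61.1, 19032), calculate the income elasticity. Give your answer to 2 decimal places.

0.51

At P = 61.1, I = 19032: Q = 711.503.
Holding P constant, ∂Q/∂I = 5.23/(2√I) = 0.0189552.
η_I = (∂Q/∂I)·(I/Q) = 0.0189552 × (19032/711.503) = 0.51.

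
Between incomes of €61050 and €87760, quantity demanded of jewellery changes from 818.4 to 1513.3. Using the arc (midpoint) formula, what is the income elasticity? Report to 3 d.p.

1.660

ΔQ = 1513.3 − 818.4 = 694.9; midpoint Q̄ = (818.4 + 1513.3)/2 = 1165.85.
ΔI = 87760 − 61050 = 26710; midpoint Ī = (61050 + 87760)/2 = 74405.
η = (ΔQ/Q̄) ÷ (ΔI/Ī) = (694.9/1165.85) ÷ (26710/74405) = 1.660.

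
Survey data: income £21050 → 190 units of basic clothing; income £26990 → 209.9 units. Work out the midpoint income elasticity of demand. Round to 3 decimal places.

ΔQ = 209.9 − 190 = 19.9; midpoint Q̄ = (190 + 209.9)/2 = 199.95.
ΔI = 26990 − 21050 = 5940; midpoint Ī = (21050 + 26990)/2 = 24020.
η = (ΔQ/Q̄) ÷ (ΔI/Ī) = (19.9/199.95) ÷ (5940/24020) = 0.402.

0.402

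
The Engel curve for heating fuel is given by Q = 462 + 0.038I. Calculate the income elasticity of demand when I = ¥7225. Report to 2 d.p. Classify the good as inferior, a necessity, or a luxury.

0.37 (necessity)

At I = 7225: Q = 736.550.
dQ/dI = 0.038.
η = (dQ/dI)·(I/Q) = 0.038 × (7225/736.550) = 0.37.
Since 0 < η < 1, the good is a necessity.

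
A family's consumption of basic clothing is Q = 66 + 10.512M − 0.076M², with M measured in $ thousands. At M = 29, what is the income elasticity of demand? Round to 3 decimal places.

0.577

At M = 29: Q = 306.9320.
dQ/dM = 10.512 − 0.152M = 6.10400.
η = (dQ/dM)·(M/Q) = 6.10400 × (29/306.9320) = 0.577.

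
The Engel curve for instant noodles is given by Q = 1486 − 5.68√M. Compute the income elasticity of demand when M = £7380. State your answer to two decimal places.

At M = 7380: Q = 998.049.
dQ/dM = -5.68/(2√M) = -0.033059 at this income.
η = (dQ/dM)·(M/Q) = -0.033059 × (7380/998.049) = -0.24.

-0.24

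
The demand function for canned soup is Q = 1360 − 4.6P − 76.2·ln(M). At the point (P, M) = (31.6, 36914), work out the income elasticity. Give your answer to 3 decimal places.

At P = 31.6, M = 36914: Q = 413.294.
Holding P constant, ∂Q/∂M = -76.2/M = -0.00206426.
η_M = (∂Q/∂M)·(M/Q) = -0.00206426 × (36914/413.294) = -0.184.

-0.184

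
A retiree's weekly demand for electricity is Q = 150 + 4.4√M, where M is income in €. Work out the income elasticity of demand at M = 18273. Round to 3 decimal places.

0.399

At M = 18273: Q = 744.782.
dQ/dM = 4.4/(2√M) = 0.0162749 at this income.
η = (dQ/dM)·(M/Q) = 0.0162749 × (18273/744.782) = 0.399.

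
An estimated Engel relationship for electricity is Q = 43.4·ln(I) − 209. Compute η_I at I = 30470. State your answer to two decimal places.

At I = 30470: Q = 239.083.
dQ/dI = 43.4/I = 0.00142435 at this income.
η = (dQ/dI)·(I/Q) = 0.00142435 × (30470/239.083) = 0.18.

0.18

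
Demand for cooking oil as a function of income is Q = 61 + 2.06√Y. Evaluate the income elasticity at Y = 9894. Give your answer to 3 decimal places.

0.385

At Y = 9894: Q = 265.905.
dQ/dY = 2.06/(2√Y) = 0.010355 at this income.
η = (dQ/dY)·(Y/Q) = 0.010355 × (9894/265.905) = 0.385.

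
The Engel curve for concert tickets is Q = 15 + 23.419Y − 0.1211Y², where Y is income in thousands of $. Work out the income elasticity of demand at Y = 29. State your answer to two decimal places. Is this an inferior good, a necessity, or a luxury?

At Y = 29: Q = 592.3059.
dQ/dY = 23.419 − 0.2422Y = 16.39520.
η = (dQ/dY)·(Y/Q) = 16.39520 × (29/592.3059) = 0.80.
0 < η < 1 ⇒ necessity.

0.80 (necessity)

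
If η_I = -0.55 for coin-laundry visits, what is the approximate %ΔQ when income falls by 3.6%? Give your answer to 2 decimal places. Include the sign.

%ΔQ ≈ η × %ΔI = -0.55 × (-3.6%) = 1.98%.

1.98%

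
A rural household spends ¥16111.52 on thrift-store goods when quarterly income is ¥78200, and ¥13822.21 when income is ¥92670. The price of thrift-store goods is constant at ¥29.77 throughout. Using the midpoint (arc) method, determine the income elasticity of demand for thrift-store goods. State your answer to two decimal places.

-0.90

With a constant price, Q₁ = 16111.52/29.77 = 541.200 and Q₂ = 13822.21/29.77 = 464.300 (equivalently, work directly with expenditure since P cancels).
Midpoint %ΔQ = (13822.21 − 16111.52)/14966.87 = -0.15296; midpoint %ΔI = (92670 − 78200)/85435 = 0.16937.
η = -0.15296 / 0.16937 = -0.90.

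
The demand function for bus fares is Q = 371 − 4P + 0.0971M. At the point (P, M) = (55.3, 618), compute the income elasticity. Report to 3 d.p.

At P = 55.3, M = 618: Q = 209.808.
Holding P constant, ∂Q/∂M = 0.0971.
η_M = (∂Q/∂M)·(M/Q) = 0.0971 × (618/209.808) = 0.286.

0.286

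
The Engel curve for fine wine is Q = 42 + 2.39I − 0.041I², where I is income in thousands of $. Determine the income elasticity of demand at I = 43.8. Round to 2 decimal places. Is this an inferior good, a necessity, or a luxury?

-0.77 (inferior good)

At I = 43.8: Q = 68.0260.
dQ/dI = 2.39 − 0.082I = -1.20160.
η = (dQ/dI)·(I/Q) = -1.20160 × (43.8/68.0260) = -0.77.
η < 0 ⇒ inferior good.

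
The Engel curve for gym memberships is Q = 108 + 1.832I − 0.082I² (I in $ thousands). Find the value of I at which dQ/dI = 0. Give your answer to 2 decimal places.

dQ/dI = 1.832 − 0.164I.
The good is inferior where dQ/dI < 0. Setting dQ/dI = 0 gives I = 1.832 / 0.164 = 11.17.

11.17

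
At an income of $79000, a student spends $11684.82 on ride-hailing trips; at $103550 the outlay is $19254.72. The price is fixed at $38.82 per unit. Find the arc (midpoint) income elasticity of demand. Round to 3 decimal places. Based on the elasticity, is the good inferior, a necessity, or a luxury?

With a constant price, Q₁ = 11684.82/38.82 = 301.000 and Q₂ = 19254.72/38.82 = 496.000 (equivalently, work directly with expenditure since P cancels).
Midpoint %ΔQ = (19254.72 − 11684.82)/15469.77 = 0.48934; midpoint %ΔI = (103550 − 79000)/91275 = 0.26897.
η = 0.48934 / 0.26897 = 1.819.
η > 1 ⇒ luxury.

1.819 (luxury)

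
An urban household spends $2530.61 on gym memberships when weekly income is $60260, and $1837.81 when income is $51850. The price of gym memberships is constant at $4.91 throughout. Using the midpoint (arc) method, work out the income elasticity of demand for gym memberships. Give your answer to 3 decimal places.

With a constant price, Q₁ = 2530.61/4.91 = 515.399 and Q₂ = 1837.81/4.91 = 374.299 (equivalently, work directly with expenditure since P cancels).
Midpoint %ΔQ = (1837.81 − 2530.61)/2184.21 = -0.31719; midpoint %ΔI = (51850 − 60260)/56055 = -0.15003.
η = -0.31719 / -0.15003 = 2.114.

2.114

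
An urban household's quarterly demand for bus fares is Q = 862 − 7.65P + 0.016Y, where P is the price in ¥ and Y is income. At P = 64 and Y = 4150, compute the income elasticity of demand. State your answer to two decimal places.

0.15

At P = 64, Y = 4150: Q = 438.800.
Holding P constant, ∂Q/∂Y = 0.016.
η_Y = (∂Q/∂Y)·(Y/Q) = 0.016 × (4150/438.800) = 0.15.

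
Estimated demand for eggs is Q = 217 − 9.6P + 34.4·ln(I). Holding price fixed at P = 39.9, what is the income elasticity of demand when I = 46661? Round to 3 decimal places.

0.169

At P = 39.9, I = 46661: Q = 203.783.
Holding P constant, ∂Q/∂I = 34.4/I = 0.000737232.
η_I = (∂Q/∂I)·(I/Q) = 0.000737232 × (46661/203.783) = 0.169.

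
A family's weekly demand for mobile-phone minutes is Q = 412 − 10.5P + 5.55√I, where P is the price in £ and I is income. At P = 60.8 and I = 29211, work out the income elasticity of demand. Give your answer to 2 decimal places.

At P = 60.8, I = 29211: Q = 722.163.
Holding P constant, ∂Q/∂I = 5.55/(2√I) = 0.0162364.
η_I = (∂Q/∂I)·(I/Q) = 0.0162364 × (29211/722.163) = 0.66.

0.66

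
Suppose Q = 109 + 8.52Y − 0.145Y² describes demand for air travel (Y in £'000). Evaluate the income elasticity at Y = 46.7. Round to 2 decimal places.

At Y = 46.7: Q = 190.6549.
dQ/dY = 8.52 − 0.29Y = -5.02300.
η = (dQ/dY)·(Y/Q) = -5.02300 × (46.7/190.6549) = -1.23.

-1.23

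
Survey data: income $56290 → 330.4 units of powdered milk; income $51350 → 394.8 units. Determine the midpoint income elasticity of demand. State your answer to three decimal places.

ΔQ = 394.8 − 330.4 = 64.4; midpoint Q̄ = (330.4 + 394.8)/2 = 362.6.
ΔI = 51350 − 56290 = -4940; midpoint Ī = (56290 + 51350)/2 = 53820.
η = (ΔQ/Q̄) ÷ (ΔI/Ī) = (64.4/362.6) ÷ (-4940/53820) = -1.935.

-1.935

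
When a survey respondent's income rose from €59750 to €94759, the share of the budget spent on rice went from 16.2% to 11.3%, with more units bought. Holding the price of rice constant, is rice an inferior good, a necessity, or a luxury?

necessity

Quantity rises but the budget share falls as income rises, so 0 < η < 1.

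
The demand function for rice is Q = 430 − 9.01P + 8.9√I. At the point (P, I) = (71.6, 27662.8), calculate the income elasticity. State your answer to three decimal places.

At P = 71.6, I = 27662.8: Q = 1265.144.
Holding P constant, ∂Q/∂I = 8.9/(2√I) = 0.0267554.
η_I = (∂Q/∂I)·(I/Q) = 0.0267554 × (27662.8/1265.144) = 0.585.

0.585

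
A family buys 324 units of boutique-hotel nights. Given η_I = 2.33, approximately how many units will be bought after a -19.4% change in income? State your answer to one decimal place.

177.5

%ΔQ ≈ η × %ΔI = 2.33 × (-19.4%) = -45.202%.
New Q ≈ 324 × (1 − 0.45202) = 177.5.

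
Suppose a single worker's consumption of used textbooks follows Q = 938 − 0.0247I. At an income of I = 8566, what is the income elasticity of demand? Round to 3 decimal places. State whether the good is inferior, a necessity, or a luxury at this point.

At I = 8566: Q = 726.420.
dQ/dI = −0.0247.
η = (dQ/dI)·(I/Q) = -0.0247 × (8566/726.420) = -0.291.
Since η < 0, the good is an inferior good.

-0.291 (inferior good)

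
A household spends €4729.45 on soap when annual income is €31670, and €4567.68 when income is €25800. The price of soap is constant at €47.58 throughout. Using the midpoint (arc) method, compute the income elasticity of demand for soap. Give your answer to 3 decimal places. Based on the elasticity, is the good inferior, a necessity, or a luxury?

With a constant price, Q₁ = 4729.45/47.58 = 99.400 and Q₂ = 4567.68/47.58 = 96.000 (equivalently, work directly with expenditure since P cancels).
Midpoint %ΔQ = (4567.68 − 4729.45)/4648.57 = -0.03480; midpoint %ΔI = (25800 − 31670)/28735 = -0.20428.
η = -0.03480 / -0.20428 = 0.170.
0 < η < 1 ⇒ necessity.

0.170 (necessity)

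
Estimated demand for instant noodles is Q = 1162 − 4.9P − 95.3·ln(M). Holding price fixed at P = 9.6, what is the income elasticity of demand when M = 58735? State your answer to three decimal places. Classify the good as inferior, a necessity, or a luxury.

-1.391 (inferior good)

At P = 9.6, M = 58735: Q = 68.491.
Holding P constant, ∂Q/∂M = -95.3/M = -0.00162254.
η_M = (∂Q/∂M)·(M/Q) = -0.00162254 × (58735/68.491) = -1.391.
Since η < 0, this is an inferior good.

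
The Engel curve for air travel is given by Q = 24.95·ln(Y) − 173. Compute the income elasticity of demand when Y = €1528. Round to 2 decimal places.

2.51

At Y = 1528: Q = 9.926.
dQ/dY = 24.95/Y = 0.0163285 at this income.
η = (dQ/dY)·(Y/Q) = 0.0163285 × (1528/9.926) = 2.51.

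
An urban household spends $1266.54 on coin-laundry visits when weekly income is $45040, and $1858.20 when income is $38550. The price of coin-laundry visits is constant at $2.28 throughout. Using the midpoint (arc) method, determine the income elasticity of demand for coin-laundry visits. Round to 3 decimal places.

-2.439

With a constant price, Q₁ = 1266.54/2.28 = 555.500 and Q₂ = 1858.20/2.28 = 815.000 (equivalently, work directly with expenditure since P cancels).
Midpoint %ΔQ = (1858.20 − 1266.54)/1562.37 = 0.37869; midpoint %ΔI = (38550 − 45040)/41795 = -0.15528.
η = 0.37869 / -0.15528 = -2.439.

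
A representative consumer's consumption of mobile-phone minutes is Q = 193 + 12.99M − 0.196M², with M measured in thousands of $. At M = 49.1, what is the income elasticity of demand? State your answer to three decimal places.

At M = 49.1: Q = 358.2902.
dQ/dM = 12.99 − 0.392M = -6.25720.
η = (dQ/dM)·(M/Q) = -6.25720 × (49.1/358.2902) = -0.857.

-0.857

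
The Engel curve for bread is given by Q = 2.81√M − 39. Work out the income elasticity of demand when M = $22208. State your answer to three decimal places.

0.551

At M = 22208: Q = 379.756.
dQ/dM = 2.81/(2√M) = 0.00942804 at this income.
η = (dQ/dM)·(M/Q) = 0.00942804 × (22208/379.756) = 0.551.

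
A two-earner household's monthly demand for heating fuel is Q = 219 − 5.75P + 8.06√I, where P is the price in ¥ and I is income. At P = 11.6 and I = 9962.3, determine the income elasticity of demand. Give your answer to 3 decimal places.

At P = 11.6, I = 9962.3: Q = 956.779.
Holding P constant, ∂Q/∂I = 8.06/(2√I) = 0.0403762.
η_I = (∂Q/∂I)·(I/Q) = 0.0403762 × (9962.3/956.779) = 0.420.

0.420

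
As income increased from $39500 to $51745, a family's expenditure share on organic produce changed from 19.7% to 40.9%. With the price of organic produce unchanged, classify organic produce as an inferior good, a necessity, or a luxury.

The budget share rises as income rises, so η > 1.

luxury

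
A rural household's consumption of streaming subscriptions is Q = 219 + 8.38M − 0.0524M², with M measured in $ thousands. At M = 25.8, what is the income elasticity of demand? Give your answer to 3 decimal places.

At M = 25.8: Q = 400.3245.
dQ/dM = 8.38 − 0.1048M = 5.67616.
η = (dQ/dM)·(M/Q) = 5.67616 × (25.8/400.3245) = 0.366.

0.366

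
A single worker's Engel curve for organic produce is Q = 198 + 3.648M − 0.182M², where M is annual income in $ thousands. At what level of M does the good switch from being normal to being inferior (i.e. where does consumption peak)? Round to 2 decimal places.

10.02

dQ/dM = 3.648 − 0.364M.
The good is inferior where dQ/dM < 0. Setting dQ/dM = 0 gives M = 3.648 / 0.364 = 10.02.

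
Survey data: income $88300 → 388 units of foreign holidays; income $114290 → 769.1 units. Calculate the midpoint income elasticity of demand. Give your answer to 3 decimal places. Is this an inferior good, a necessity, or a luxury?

2.567 (luxury)

ΔQ = 769.1 − 388 = 381.1; midpoint Q̄ = (388 + 769.1)/2 = 578.55.
ΔI = 114290 − 88300 = 25990; midpoint Ī = (88300 + 114290)/2 = 101295.
η = (ΔQ/Q̄) ÷ (ΔI/Ī) = (381.1/578.55) ÷ (25990/101295) = 2.567.
η > 1 ⇒ luxury.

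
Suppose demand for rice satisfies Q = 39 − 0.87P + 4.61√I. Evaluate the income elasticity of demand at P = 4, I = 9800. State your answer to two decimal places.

At P = 4, I = 9800: Q = 491.887.
Holding P constant, ∂Q/∂I = 4.61/(2√I) = 0.023284.
η_I = (∂Q/∂I)·(I/Q) = 0.023284 × (9800/491.887) = 0.46.

0.46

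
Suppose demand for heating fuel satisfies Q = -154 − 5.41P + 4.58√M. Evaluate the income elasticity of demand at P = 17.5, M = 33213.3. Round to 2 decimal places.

0.71

At P = 17.5, M = 33213.3: Q = 586.008.
Holding P constant, ∂Q/∂M = 4.58/(2√M) = 0.0125655.
η_M = (∂Q/∂M)·(M/Q) = 0.0125655 × (33213.3/586.008) = 0.71.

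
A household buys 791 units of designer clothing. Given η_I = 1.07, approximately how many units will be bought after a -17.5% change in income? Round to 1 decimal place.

642.9

%ΔQ ≈ η × %ΔI = 1.07 × (-17.5%) = -18.725%.
New Q ≈ 791 × (1 − 0.18725) = 642.9.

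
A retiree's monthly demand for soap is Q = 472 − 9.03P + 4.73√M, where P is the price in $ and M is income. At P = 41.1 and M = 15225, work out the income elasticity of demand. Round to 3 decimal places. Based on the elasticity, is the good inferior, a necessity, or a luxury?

At P = 41.1, M = 15225: Q = 684.500.
Holding P constant, ∂Q/∂M = 4.73/(2√M) = 0.0191669.
η_M = (∂Q/∂M)·(M/Q) = 0.0191669 × (15225/684.500) = 0.426.
Since 0 < η < 1, this is a necessity.

0.426 (necessity)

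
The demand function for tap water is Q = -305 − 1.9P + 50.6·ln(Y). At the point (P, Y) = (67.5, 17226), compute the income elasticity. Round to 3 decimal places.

At P = 67.5, Y = 17226: Q = 60.311.
Holding P constant, ∂Q/∂Y = 50.6/Y = 0.00293742.
η_Y = (∂Q/∂Y)·(Y/Q) = 0.00293742 × (17226/60.311) = 0.839.

0.839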